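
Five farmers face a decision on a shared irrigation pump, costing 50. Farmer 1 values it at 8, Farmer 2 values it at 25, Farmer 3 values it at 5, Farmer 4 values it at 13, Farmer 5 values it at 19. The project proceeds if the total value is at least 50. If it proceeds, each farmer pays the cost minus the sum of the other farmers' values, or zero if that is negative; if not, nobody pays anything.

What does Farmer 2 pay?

Total value 70 ≥ cost 50, so the project is built.
The other farmers' values sum to 45.
Cost minus that sum is 50 - 45 = 5.

5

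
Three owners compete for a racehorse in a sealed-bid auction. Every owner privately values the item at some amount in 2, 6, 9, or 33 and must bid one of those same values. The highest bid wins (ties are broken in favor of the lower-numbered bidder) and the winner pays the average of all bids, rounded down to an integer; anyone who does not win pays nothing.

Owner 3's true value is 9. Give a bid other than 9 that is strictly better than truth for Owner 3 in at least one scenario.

Suppose Owner 1 bids 2 and Owner 2 bids 2.
Bid 9: wins, pays 4, utility 9 - 4 = 5.
Bid 6: wins, pays 3, utility 9 - 3 = 6.
So bidding 6 beats truth here (6 > 5).

6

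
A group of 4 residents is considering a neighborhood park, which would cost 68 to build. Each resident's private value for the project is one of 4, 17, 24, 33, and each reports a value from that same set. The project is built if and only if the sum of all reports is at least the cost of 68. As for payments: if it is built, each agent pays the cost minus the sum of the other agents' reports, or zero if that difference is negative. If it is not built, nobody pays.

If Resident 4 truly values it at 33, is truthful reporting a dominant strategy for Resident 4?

Yes

Check each profile of the others' reports and compare truth against every alternative report.
Others report (4, 4, 33): truth gives 6, best alternative gives 0.
Others report (4, 33, 4): truth gives 6, best alternative gives 0.
Others report (33, 4, 4): truth gives 6, best alternative gives 0.
Others report (4, 17, 17): truth gives 3, best alternative gives 0.
Others report (17, 4, 17): truth gives 3, best alternative gives 0.
Others report (17, 17, 4): truth gives 3, best alternative gives 0.
(Remaining 58 profiles checked similarly; truth is weakly best in each.)
In every case the truthful report is at least as good as any alternative, so it is a dominant strategy.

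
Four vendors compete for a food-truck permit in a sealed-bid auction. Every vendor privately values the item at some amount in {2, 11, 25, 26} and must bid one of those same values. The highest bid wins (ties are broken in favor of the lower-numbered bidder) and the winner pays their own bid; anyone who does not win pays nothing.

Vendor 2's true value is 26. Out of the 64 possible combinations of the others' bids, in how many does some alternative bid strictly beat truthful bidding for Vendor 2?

Others bid (2, 2, 2): truth gives 0; bid 11 gives 15 > 0. Violating.
Others bid (2, 2, 11): truth gives 0; bid 11 gives 15 > 0. Violating.
Others bid (2, 2, 25): truth gives 0; bid 25 gives 1 > 0. Violating.
Others bid (2, 11, 2): truth gives 0; bid 11 gives 15 > 0. Violating.
Others bid (2, 2, 26): truth gives 0; no alternative beats it.
Others bid (2, 11, 26): truth gives 0; no alternative beats it.
(Checking all 64 profiles: 18 have a profitable deviation, 46 do not.)

18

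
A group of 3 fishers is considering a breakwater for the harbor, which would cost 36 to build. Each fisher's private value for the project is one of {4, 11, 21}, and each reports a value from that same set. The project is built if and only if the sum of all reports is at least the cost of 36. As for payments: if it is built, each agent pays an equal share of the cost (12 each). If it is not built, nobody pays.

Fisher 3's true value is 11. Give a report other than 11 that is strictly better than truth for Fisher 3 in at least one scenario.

4

Suppose Fisher 1 reports 4 and Fisher 2 reports 21.
Report 11: project built, pays 12, utility 11 - 12 = -1.
Report 4: project not built, utility 0.
So reporting 4 beats truth here (0 > -1).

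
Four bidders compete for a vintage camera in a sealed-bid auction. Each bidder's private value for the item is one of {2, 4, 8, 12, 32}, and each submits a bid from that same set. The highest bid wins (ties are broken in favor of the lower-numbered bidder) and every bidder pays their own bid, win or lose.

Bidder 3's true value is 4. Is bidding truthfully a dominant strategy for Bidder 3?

No

Consider the case where Bidder 1 bids 2, Bidder 2 bids 2 and Bidder 4 bids 8.
Truthful bid 4: loses but pays 4, utility -4.
Bid 2 instead: loses but pays 2, utility -2.
Since -2 > -4, bidding 2 is strictly better here, so truthful bidding is not dominant.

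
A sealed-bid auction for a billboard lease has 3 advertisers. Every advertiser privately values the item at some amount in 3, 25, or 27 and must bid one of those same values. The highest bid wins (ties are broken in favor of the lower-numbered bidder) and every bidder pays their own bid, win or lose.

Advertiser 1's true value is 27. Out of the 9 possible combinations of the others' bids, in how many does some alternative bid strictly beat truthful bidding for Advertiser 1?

4

Others bid (3, 3): truth gives 0; bid 3 gives 24 > 0. Violating.
Others bid (3, 25): truth gives 0; bid 25 gives 2 > 0. Violating.
Others bid (25, 3): truth gives 0; bid 25 gives 2 > 0. Violating.
Others bid (25, 25): truth gives 0; bid 25 gives 2 > 0. Violating.
Others bid (3, 27): truth gives 0; no alternative beats it.
Others bid (25, 27): truth gives 0; no alternative beats it.
(Checking all 9 profiles: 4 have a profitable deviation, 5 do not.)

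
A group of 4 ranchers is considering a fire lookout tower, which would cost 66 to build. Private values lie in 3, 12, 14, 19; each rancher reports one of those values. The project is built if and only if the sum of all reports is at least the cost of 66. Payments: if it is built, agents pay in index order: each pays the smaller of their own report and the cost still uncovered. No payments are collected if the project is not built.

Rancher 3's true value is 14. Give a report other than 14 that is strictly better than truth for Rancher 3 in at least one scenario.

Suppose Rancher 1 reports 19, Rancher 2 reports 19 and Rancher 4 reports 19.
Report 14: project built, pays 14, utility 14 - 14 = 0.
Report 12: project built, pays 12, utility 14 - 12 = 2.
So reporting 12 beats truth here (2 > 0).

12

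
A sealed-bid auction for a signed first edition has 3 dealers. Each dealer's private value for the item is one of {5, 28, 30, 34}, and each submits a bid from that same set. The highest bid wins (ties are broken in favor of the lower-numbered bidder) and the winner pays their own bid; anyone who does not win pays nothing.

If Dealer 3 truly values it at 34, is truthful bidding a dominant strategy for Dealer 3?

Consider the case where Dealer 1 bids 5 and Dealer 2 bids 5.
Truthful bid 34: wins, pays 34, utility 34 - 34 = 0.
Bid 28 instead: wins, pays 28, utility 34 - 28 = 6.
Since 6 > 0, bidding 28 is strictly better here, so truthful bidding is not dominant.

No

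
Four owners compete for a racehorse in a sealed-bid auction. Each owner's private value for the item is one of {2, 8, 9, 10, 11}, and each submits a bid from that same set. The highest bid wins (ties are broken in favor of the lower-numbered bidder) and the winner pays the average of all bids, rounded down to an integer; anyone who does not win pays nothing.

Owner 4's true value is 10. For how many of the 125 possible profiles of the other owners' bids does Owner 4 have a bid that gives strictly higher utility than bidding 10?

Others bid (2, 2, 2): truth gives 6; bid 8 gives 7 > 6. Violating.
Others bid (2, 2, 10): truth gives 0; bid 11 gives 4 > 0. Violating.
Others bid (2, 8, 8): truth gives 3; bid 9 gives 4 > 3. Violating.
Others bid (2, 8, 10): truth gives 0; bid 11 gives 3 > 0. Violating.
Others bid (2, 2, 8): truth gives 5; no alternative beats it.
Others bid (2, 2, 9): truth gives 5; no alternative beats it.
(Checking all 125 profiles: 37 have a profitable deviation, 88 do not.)

37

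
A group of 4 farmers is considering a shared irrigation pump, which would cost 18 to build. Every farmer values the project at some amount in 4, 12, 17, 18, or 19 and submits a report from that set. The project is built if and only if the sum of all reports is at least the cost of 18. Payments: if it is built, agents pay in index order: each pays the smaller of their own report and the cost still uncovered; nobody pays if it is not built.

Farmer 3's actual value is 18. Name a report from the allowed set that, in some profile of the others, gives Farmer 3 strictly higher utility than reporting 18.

4

Suppose Farmer 1 reports 4, Farmer 2 reports 4 and Farmer 4 reports 12.
Report 18: project built, pays 10, utility 18 - 10 = 8.
Report 4: project built, pays 4, utility 18 - 4 = 14.
So reporting 4 beats truth here (14 > 8).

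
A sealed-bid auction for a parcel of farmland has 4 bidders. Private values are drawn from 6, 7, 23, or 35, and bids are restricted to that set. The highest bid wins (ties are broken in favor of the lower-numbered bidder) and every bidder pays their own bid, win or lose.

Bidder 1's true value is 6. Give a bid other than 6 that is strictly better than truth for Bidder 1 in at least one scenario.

Suppose Bidder 2 bids 6, Bidder 3 bids 6 and Bidder 4 bids 7.
Bid 6: loses but pays 6, utility -6.
Bid 7: wins, pays 7, utility 6 - 7 = -1.
So bidding 7 beats truth here (-1 > -6).

7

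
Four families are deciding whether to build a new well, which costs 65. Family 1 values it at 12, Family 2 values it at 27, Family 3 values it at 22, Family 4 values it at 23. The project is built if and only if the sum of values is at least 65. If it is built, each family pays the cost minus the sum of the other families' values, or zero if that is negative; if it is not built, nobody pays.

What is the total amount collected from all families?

Total value 84 ≥ cost 65, so it is built.
Family 1: others sum to 72; max(0, 65 - 72) = 0.
Family 2: others sum to 57; max(0, 65 - 57) = 8.
Family 3: others sum to 62; max(0, 65 - 62) = 3.
Family 4: others sum to 61; max(0, 65 - 61) = 4.
Total collected = 0 + 8 + 3 + 4 = 15.

15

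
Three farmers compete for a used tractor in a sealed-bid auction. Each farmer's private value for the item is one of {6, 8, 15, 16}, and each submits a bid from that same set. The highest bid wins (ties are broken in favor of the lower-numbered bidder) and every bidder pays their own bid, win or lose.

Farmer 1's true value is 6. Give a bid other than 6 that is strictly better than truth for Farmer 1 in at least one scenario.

8

Suppose Farmer 2 bids 6 and Farmer 3 bids 8.
Bid 6: loses but pays 6, utility -6.
Bid 8: wins, pays 8, utility 6 - 8 = -2.
So bidding 8 beats truth here (-2 > -6).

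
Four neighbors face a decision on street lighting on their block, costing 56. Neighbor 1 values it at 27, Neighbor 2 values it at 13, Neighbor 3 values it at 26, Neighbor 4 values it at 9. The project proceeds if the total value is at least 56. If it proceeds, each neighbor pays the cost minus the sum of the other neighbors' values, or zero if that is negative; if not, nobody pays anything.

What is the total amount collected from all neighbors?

Total value 75 ≥ cost 56, so it is built.
Neighbor 1: others sum to 48; max(0, 56 - 48) = 8.
Neighbor 2: others sum to 62; max(0, 56 - 62) = 0.
Neighbor 3: others sum to 49; max(0, 56 - 49) = 7.
Neighbor 4: others sum to 66; max(0, 56 - 66) = 0.
Total collected = 8 + 0 + 7 + 0 = 15.

15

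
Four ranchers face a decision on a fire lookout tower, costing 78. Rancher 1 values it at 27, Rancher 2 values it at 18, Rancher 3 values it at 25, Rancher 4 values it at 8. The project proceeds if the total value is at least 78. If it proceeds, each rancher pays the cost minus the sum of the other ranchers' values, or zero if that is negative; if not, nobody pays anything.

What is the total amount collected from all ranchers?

78

Total value 78 ≥ cost 78, so it is built.
Rancher 1: others sum to 51; max(0, 78 - 51) = 27.
Rancher 2: others sum to 60; max(0, 78 - 60) = 18.
Rancher 3: others sum to 53; max(0, 78 - 53) = 25.
Rancher 4: others sum to 70; max(0, 78 - 70) = 8.
Total collected = 27 + 18 + 25 + 8 = 78.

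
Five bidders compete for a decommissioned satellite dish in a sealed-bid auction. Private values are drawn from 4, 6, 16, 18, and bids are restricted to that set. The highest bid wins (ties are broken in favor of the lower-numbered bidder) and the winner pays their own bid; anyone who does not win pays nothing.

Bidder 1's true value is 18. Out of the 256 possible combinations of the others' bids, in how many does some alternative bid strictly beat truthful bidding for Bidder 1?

Others bid (4, 4, 4, 4): truth gives 0; bid 4 gives 14 > 0. Violating.
Others bid (4, 4, 4, 6): truth gives 0; bid 6 gives 12 > 0. Violating.
Others bid (4, 4, 4, 16): truth gives 0; bid 16 gives 2 > 0. Violating.
Others bid (4, 4, 6, 4): truth gives 0; bid 6 gives 12 > 0. Violating.
Others bid (4, 4, 4, 18): truth gives 0; no alternative beats it.
Others bid (4, 4, 6, 18): truth gives 0; no alternative beats it.
(Checking all 256 profiles: 81 have a profitable deviation, 175 do not.)

81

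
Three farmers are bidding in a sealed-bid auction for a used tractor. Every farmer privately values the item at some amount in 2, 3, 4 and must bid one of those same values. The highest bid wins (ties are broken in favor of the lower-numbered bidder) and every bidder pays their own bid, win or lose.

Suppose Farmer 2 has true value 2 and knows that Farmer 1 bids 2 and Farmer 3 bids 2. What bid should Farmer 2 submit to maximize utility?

Bid 2: loses but pays 2, utility -2.
Bid 3: wins, pays 3, utility 2 - 3 = -1.
Bid 4: wins, pays 4, utility 2 - 4 = -2.
The best choice is 3 with utility -1.

3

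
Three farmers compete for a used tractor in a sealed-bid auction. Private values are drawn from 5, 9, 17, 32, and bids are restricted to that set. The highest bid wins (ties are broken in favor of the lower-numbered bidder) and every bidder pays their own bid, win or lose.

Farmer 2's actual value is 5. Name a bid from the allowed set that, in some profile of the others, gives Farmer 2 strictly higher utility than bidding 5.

Suppose Farmer 1 bids 5 and Farmer 3 bids 5.
Bid 5: loses but pays 5, utility -5.
Bid 9: wins, pays 9, utility 5 - 9 = -4.
So bidding 9 beats truth here (-4 > -5).

9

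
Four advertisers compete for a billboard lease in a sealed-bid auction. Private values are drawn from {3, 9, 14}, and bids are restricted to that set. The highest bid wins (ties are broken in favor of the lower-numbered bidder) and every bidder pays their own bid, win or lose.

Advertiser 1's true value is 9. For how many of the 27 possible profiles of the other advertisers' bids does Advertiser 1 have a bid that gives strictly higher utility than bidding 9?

20

Others bid (3, 3, 3): truth gives 0; bid 3 gives 6 > 0. Violating.
Others bid (3, 3, 14): truth gives -9; bid 3 gives -3 > -9. Violating.
Others bid (3, 9, 14): truth gives -9; bid 3 gives -3 > -9. Violating.
Others bid (3, 14, 3): truth gives -9; bid 3 gives -3 > -9. Violating.
Others bid (3, 3, 9): truth gives 0; no alternative beats it.
Others bid (3, 9, 3): truth gives 0; no alternative beats it.
(Checking all 27 profiles: 20 have a profitable deviation, 7 do not.)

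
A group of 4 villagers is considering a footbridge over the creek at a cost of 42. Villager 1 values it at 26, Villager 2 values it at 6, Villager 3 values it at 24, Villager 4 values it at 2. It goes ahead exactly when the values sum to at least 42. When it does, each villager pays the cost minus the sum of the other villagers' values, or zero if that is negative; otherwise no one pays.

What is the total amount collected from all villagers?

18

Total value 58 ≥ cost 42, so it is built.
Villager 1: others sum to 32; max(0, 42 - 32) = 10.
Villager 2: others sum to 52; max(0, 42 - 52) = 0.
Villager 3: others sum to 34; max(0, 42 - 34) = 8.
Villager 4: others sum to 56; max(0, 42 - 56) = 0.
Total collected = 10 + 0 + 8 + 0 = 18.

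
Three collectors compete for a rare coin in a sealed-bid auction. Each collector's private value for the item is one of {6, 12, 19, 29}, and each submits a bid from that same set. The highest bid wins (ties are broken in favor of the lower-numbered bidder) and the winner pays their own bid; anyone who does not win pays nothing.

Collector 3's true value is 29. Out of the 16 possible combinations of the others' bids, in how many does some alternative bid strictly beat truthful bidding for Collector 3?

Others bid (6, 6): truth gives 0; bid 12 gives 17 > 0. Violating.
Others bid (6, 12): truth gives 0; bid 19 gives 10 > 0. Violating.
Others bid (12, 6): truth gives 0; bid 19 gives 10 > 0. Violating.
Others bid (12, 12): truth gives 0; bid 19 gives 10 > 0. Violating.
Others bid (6, 19): truth gives 0; no alternative beats it.
Others bid (6, 29): truth gives 0; no alternative beats it.
(Checking all 16 profiles: 4 have a profitable deviation, 12 do not.)

4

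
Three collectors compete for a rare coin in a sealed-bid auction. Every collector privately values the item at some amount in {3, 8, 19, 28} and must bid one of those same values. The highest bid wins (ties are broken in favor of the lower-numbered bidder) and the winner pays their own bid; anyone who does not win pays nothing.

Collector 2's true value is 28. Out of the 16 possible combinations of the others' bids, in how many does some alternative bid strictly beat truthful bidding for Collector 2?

Others bid (3, 3): truth gives 0; bid 8 gives 20 > 0. Violating.
Others bid (3, 8): truth gives 0; bid 8 gives 20 > 0. Violating.
Others bid (3, 19): truth gives 0; bid 19 gives 9 > 0. Violating.
Others bid (8, 3): truth gives 0; bid 19 gives 9 > 0. Violating.
Others bid (3, 28): truth gives 0; no alternative beats it.
Others bid (8, 28): truth gives 0; no alternative beats it.
(Checking all 16 profiles: 6 have a profitable deviation, 10 do not.)

6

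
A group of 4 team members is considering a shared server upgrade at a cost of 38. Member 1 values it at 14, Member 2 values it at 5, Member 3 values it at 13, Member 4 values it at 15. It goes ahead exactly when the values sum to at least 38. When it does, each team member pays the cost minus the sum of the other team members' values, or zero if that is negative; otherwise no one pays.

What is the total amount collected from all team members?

Total value 47 ≥ cost 38, so it is built.
Member 1: others sum to 33; max(0, 38 - 33) = 5.
Member 2: others sum to 42; max(0, 38 - 42) = 0.
Member 3: others sum to 34; max(0, 38 - 34) = 4.
Member 4: others sum to 32; max(0, 38 - 32) = 6.
Total collected = 5 + 0 + 4 + 6 = 15.

15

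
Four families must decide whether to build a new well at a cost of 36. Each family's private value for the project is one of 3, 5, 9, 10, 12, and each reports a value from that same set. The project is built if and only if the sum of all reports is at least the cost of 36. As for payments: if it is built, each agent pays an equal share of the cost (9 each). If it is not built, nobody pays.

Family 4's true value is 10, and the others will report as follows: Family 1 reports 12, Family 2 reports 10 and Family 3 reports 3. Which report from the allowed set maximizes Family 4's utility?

Report 3: project not built, utility 0.
Report 5: project not built, utility 0.
Report 9: project not built, utility 0.
Report 10: project not built, utility 0.
Report 12: project built, pays 9, utility 10 - 9 = 1.
The best choice is 12 with utility 1.

12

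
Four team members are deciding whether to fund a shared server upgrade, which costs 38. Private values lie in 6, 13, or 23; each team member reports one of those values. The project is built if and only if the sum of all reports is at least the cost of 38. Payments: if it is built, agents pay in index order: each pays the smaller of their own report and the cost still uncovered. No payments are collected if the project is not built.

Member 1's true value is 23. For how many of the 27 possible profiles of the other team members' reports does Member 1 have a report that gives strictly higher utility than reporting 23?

26

Others report (6, 6, 13): truth gives 0; report 13 gives 10 > 0. Violating.
Others report (6, 6, 23): truth gives 0; report 6 gives 17 > 0. Violating.
Others report (6, 13, 6): truth gives 0; report 13 gives 10 > 0. Violating.
Others report (6, 13, 13): truth gives 0; report 6 gives 17 > 0. Violating.
Others report (6, 6, 6): truth gives 0; no alternative beats it.
(Checking all 27 profiles: 26 have a profitable deviation, 1 does not.)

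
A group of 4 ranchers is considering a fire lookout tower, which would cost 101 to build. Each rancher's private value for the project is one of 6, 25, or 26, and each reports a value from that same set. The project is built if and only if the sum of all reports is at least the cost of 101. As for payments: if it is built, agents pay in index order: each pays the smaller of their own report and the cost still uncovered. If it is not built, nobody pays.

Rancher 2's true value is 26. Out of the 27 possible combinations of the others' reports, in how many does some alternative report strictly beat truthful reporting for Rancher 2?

Others report (25, 25, 26): truth gives 0; report 25 gives 1 > 0. Violating.
Others report (25, 26, 25): truth gives 0; report 25 gives 1 > 0. Violating.
Others report (25, 26, 26): truth gives 0; report 25 gives 1 > 0. Violating.
Others report (26, 25, 25): truth gives 0; report 25 gives 1 > 0. Violating.
Others report (6, 6, 6): truth gives 0; no alternative beats it.
Others report (6, 6, 25): truth gives 0; no alternative beats it.
(Checking all 27 profiles: 7 have a profitable deviation, 20 do not.)

7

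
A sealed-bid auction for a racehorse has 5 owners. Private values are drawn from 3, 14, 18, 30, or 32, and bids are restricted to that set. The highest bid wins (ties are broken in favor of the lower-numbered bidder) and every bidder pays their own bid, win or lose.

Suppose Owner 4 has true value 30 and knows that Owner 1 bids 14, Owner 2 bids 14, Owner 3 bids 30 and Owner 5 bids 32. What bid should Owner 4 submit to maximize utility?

Bid 3: loses but pays 3, utility -3.
Bid 14: loses but pays 14, utility -14.
Bid 18: loses but pays 18, utility -18.
Bid 30: loses but pays 30, utility -30.
Bid 32: wins, pays 32, utility 30 - 32 = -2.
The best choice is 32 with utility -2.

32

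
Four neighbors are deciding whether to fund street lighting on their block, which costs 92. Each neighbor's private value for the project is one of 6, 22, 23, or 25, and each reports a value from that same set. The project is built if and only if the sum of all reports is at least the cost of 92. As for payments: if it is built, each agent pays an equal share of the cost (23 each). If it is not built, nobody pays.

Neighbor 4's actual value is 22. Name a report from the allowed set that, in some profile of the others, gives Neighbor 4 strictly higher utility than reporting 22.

Suppose Neighbor 1 reports 22, Neighbor 2 reports 23 and Neighbor 3 reports 25.
Report 22: project built, pays 23, utility 22 - 23 = -1.
Report 6: project not built, utility 0.
So reporting 6 beats truth here (0 > -1).

6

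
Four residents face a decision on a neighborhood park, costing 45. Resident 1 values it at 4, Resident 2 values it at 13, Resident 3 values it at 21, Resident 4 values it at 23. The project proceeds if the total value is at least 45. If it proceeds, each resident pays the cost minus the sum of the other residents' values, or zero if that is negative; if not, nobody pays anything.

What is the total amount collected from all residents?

Total value 61 ≥ cost 45, so it is built.
Resident 1: others sum to 57; max(0, 45 - 57) = 0.
Resident 2: others sum to 48; max(0, 45 - 48) = 0.
Resident 3: others sum to 40; max(0, 45 - 40) = 5.
Resident 4: others sum to 38; max(0, 45 - 38) = 7.
Total collected = 0 + 0 + 5 + 7 = 12.

12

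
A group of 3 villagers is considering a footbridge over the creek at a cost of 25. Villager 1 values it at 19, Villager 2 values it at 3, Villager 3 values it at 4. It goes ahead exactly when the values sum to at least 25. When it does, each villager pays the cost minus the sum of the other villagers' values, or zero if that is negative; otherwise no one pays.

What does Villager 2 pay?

Total value 26 ≥ cost 25, so the project is built.
The other villagers' values sum to 23.
Cost minus that sum is 25 - 23 = 2.

2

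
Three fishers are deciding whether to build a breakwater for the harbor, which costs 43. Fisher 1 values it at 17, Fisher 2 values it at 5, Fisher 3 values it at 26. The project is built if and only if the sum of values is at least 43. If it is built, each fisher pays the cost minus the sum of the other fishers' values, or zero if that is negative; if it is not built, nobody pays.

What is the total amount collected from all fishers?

Total value 48 ≥ cost 43, so it is built.
Fisher 1: others sum to 31; max(0, 43 - 31) = 12.
Fisher 2: others sum to 43; max(0, 43 - 43) = 0.
Fisher 3: others sum to 22; max(0, 43 - 22) = 21.
Total collected = 12 + 0 + 21 = 33.

33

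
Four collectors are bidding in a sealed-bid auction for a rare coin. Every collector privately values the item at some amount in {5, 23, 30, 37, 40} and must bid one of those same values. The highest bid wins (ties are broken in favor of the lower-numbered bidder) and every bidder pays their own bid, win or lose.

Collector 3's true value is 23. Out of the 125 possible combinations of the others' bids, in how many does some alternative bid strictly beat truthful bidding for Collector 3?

123

Others bid (5, 5, 30): truth gives -23; bid 5 gives -5 > -23. Violating.
Others bid (5, 5, 37): truth gives -23; bid 5 gives -5 > -23. Violating.
Others bid (5, 5, 40): truth gives -23; bid 5 gives -5 > -23. Violating.
Others bid (5, 23, 5): truth gives -23; bid 5 gives -5 > -23. Violating.
Others bid (5, 5, 5): truth gives 0; no alternative beats it.
Others bid (5, 5, 23): truth gives 0; no alternative beats it.
(Checking all 125 profiles: 123 have a profitable deviation, 2 do not.)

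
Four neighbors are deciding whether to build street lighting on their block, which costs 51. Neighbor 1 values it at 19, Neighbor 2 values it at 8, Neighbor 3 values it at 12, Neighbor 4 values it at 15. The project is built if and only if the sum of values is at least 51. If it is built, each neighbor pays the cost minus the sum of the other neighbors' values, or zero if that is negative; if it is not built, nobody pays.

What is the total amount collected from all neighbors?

42

Total value 54 ≥ cost 51, so it is built.
Neighbor 1: others sum to 35; max(0, 51 - 35) = 16.
Neighbor 2: others sum to 46; max(0, 51 - 46) = 5.
Neighbor 3: others sum to 42; max(0, 51 - 42) = 9.
Neighbor 4: others sum to 39; max(0, 51 - 39) = 12.
Total collected = 16 + 5 + 9 + 12 = 42.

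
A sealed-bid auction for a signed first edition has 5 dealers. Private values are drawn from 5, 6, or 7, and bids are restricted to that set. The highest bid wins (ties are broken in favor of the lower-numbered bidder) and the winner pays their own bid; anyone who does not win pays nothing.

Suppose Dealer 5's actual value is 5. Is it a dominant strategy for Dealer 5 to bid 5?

Check each profile of the others' bids and compare truth against every alternative bid.
Others bid (5, 5, 5, 5): truth gives 0, best alternative gives -1.
Others bid (5, 5, 5, 6): truth gives 0, best alternative gives 0.
Others bid (5, 5, 5, 7): truth gives 0, best alternative gives 0.
Others bid (5, 5, 6, 5): truth gives 0, best alternative gives 0.
Others bid (5, 5, 6, 6): truth gives 0, best alternative gives 0.
Others bid (5, 5, 6, 7): truth gives 0, best alternative gives 0.
(Remaining 75 profiles checked similarly; truth is weakly best in each.)
In every case the truthful bid is at least as good as any alternative, so it is a dominant strategy.

Yes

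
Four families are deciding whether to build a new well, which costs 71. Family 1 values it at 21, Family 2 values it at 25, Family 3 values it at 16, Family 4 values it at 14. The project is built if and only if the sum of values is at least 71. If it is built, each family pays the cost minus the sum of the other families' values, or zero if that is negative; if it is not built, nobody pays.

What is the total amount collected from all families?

Total value 76 ≥ cost 71, so it is built.
Family 1: others sum to 55; max(0, 71 - 55) = 16.
Family 2: others sum to 51; max(0, 71 - 51) = 20.
Family 3: others sum to 60; max(0, 71 - 60) = 11.
Family 4: others sum to 62; max(0, 71 - 62) = 9.
Total collected = 16 + 20 + 11 + 9 = 56.

56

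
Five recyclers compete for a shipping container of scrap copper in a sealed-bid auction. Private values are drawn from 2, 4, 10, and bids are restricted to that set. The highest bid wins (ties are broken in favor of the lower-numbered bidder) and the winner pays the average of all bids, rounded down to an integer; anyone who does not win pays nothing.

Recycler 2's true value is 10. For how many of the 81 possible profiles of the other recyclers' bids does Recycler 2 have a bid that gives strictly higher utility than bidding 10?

8

Others bid (2, 2, 2, 2): truth gives 7; bid 4 gives 8 > 7. Violating.
Others bid (2, 2, 2, 4): truth gives 6; bid 4 gives 8 > 6. Violating.
Others bid (2, 2, 4, 2): truth gives 6; bid 4 gives 8 > 6. Violating.
Others bid (2, 2, 4, 4): truth gives 6; bid 4 gives 7 > 6. Violating.
Others bid (2, 2, 2, 10): truth gives 5; no alternative beats it.
Others bid (2, 2, 4, 10): truth gives 5; no alternative beats it.
(Checking all 81 profiles: 8 have a profitable deviation, 73 do not.)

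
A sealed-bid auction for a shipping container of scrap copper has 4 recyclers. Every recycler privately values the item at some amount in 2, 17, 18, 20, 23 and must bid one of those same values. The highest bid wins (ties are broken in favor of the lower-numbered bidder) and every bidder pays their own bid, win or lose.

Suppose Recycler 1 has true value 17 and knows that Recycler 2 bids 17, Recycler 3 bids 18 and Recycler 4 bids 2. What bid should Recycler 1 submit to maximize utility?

18

Bid 2: loses but pays 2, utility -2.
Bid 17: loses but pays 17, utility -17.
Bid 18: wins, pays 18, utility 17 - 18 = -1.
Bid 20: wins, pays 20, utility 17 - 20 = -3.
Bid 23: wins, pays 23, utility 17 - 23 = -6.
The best choice is 18 with utility -1.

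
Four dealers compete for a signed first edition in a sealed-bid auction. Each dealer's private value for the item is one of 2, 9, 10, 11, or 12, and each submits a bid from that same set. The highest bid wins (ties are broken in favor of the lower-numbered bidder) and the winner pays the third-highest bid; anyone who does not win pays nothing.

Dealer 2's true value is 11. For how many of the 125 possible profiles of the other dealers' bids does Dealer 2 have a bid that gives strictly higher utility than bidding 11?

Others bid (2, 2, 12): truth gives 0; bid 12 gives 9 > 0. Violating.
Others bid (2, 9, 12): truth gives 0; bid 12 gives 2 > 0. Violating.
Others bid (2, 10, 12): truth gives 0; bid 12 gives 1 > 0. Violating.
Others bid (2, 12, 2): truth gives 0; bid 12 gives 9 > 0. Violating.
Others bid (2, 2, 2): truth gives 9; no alternative beats it.
Others bid (2, 2, 9): truth gives 9; no alternative beats it.
(Checking all 125 profiles: 27 have a profitable deviation, 98 do not.)

27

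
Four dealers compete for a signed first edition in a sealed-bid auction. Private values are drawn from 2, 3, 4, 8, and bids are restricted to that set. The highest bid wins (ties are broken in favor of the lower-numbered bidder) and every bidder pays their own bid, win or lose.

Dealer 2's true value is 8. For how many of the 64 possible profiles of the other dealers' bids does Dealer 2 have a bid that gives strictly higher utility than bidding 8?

Others bid (2, 2, 2): truth gives 0; bid 3 gives 5 > 0. Violating.
Others bid (2, 2, 3): truth gives 0; bid 3 gives 5 > 0. Violating.
Others bid (2, 2, 4): truth gives 0; bid 4 gives 4 > 0. Violating.
Others bid (2, 3, 2): truth gives 0; bid 3 gives 5 > 0. Violating.
Others bid (2, 2, 8): truth gives 0; no alternative beats it.
Others bid (2, 3, 8): truth gives 0; no alternative beats it.
(Checking all 64 profiles: 34 have a profitable deviation, 30 do not.)

34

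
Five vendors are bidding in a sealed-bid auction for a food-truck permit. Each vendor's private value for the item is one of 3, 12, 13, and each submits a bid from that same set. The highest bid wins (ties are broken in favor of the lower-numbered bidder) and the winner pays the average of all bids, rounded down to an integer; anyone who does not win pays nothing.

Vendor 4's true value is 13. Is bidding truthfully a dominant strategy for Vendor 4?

Consider the case where Vendor 1 bids 3, Vendor 2 bids 3, Vendor 3 bids 3 and Vendor 5 bids 3.
Truthful bid 13: wins, pays 5, utility 13 - 5 = 8.
Bid 12 instead: wins, pays 4, utility 13 - 4 = 9.
Since 9 > 8, bidding 12 is strictly better here, so truthful bidding is not dominant.

No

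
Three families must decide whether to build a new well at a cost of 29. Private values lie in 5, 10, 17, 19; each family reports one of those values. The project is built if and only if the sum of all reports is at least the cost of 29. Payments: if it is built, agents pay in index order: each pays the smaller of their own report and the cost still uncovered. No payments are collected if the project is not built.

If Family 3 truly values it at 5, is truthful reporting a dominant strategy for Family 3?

Yes

Check each profile of the others' reports and compare truth against every alternative report.
Others report (10, 10): truth gives 0, best alternative gives -4.
Others report (5, 17): truth gives 0, best alternative gives -2.
Others report (17, 5): truth gives 0, best alternative gives -2.
Others report (10, 19): truth gives 5, best alternative gives 5.
Others report (17, 17): truth gives 5, best alternative gives 5.
Others report (17, 19): truth gives 5, best alternative gives 5.
(Remaining 10 profiles checked similarly; truth is weakly best in each.)
In every case the truthful report is at least as good as any alternative, so it is a dominant strategy.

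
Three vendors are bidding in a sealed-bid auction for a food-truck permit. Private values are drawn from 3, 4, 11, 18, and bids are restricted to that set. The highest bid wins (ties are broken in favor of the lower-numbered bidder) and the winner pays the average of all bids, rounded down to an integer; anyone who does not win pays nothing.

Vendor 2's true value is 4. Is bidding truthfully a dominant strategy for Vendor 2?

Yes

Check each profile of the others' bids and compare truth against every alternative bid.
Others bid (3, 3): truth gives 1, best alternative gives 0.
Others bid (3, 4): truth gives 1, best alternative gives 0.
Others bid (3, 11): truth gives 0, best alternative gives 0.
Others bid (3, 18): truth gives 0, best alternative gives 0.
Others bid (4, 3): truth gives 0, best alternative gives 0.
Others bid (4, 4): truth gives 0, best alternative gives 0.
(Remaining 10 profiles checked similarly; truth is weakly best in each.)
In every case the truthful bid is at least as good as any alternative, so it is a dominant strategy.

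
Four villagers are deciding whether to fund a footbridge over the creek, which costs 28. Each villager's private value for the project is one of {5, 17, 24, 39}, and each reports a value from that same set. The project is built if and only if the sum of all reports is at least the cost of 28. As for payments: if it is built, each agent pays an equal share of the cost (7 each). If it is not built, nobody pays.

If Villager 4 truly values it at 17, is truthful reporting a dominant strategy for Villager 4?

Yes

Check each profile of the others' reports and compare truth against every alternative report.
Others report (5, 5, 5): truth gives 10, best alternative gives 10.
Others report (5, 5, 17): truth gives 10, best alternative gives 10.
Others report (5, 5, 24): truth gives 10, best alternative gives 10.
Others report (5, 5, 39): truth gives 10, best alternative gives 10.
Others report (5, 17, 5): truth gives 10, best alternative gives 10.
Others report (5, 17, 17): truth gives 10, best alternative gives 10.
(Remaining 58 profiles checked similarly; truth is weakly best in each.)
In every case the truthful report is at least as good as any alternative, so it is a dominant strategy.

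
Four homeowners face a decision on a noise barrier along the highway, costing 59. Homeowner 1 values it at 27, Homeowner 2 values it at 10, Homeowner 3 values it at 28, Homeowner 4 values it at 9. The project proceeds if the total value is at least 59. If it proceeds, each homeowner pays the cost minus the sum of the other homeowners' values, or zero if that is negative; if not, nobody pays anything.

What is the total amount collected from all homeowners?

25

Total value 74 ≥ cost 59, so it is built.
Homeowner 1: others sum to 47; max(0, 59 - 47) = 12.
Homeowner 2: others sum to 64; max(0, 59 - 64) = 0.
Homeowner 3: others sum to 46; max(0, 59 - 46) = 13.
Homeowner 4: others sum to 65; max(0, 59 - 65) = 0.
Total collected = 12 + 0 + 13 + 0 = 25.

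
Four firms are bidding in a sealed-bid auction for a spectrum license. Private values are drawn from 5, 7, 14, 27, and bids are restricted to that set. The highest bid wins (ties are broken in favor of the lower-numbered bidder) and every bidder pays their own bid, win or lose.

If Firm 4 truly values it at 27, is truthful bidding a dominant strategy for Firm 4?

Consider the case where Firm 1 bids 5, Firm 2 bids 5 and Firm 3 bids 5.
Truthful bid 27: wins, pays 27, utility 27 - 27 = 0.
Bid 7 instead: wins, pays 7, utility 27 - 7 = 20.
Since 20 > 0, bidding 7 is strictly better here, so truthful bidding is not dominant.

No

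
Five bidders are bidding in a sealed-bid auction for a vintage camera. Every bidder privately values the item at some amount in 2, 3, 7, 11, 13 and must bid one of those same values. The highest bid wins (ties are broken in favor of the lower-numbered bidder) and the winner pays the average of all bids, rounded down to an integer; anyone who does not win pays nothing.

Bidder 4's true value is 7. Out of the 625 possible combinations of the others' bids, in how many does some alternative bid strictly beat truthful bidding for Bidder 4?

102

Others bid (2, 2, 2, 2): truth gives 4; bid 3 gives 5 > 4. Violating.
Others bid (2, 2, 2, 3): truth gives 4; bid 3 gives 5 > 4. Violating.
Others bid (2, 2, 2, 11): truth gives 0; bid 11 gives 2 > 0. Violating.
Others bid (2, 2, 2, 13): truth gives 0; bid 13 gives 1 > 0. Violating.
Others bid (2, 2, 2, 7): truth gives 3; no alternative beats it.
Others bid (2, 2, 3, 2): truth gives 4; no alternative beats it.
(Checking all 625 profiles: 102 have a profitable deviation, 523 do not.)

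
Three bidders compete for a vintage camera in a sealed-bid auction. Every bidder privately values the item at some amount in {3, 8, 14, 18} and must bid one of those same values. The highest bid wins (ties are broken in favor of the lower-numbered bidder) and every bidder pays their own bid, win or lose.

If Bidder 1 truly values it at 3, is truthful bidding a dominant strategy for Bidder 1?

Yes

Check each profile of the others' bids and compare truth against every alternative bid.
Others bid (3, 3): truth gives 0, best alternative gives -5.
Others bid (3, 14): truth gives -3, best alternative gives -8.
Others bid (3, 18): truth gives -3, best alternative gives -8.
Others bid (8, 14): truth gives -3, best alternative gives -8.
Others bid (8, 18): truth gives -3, best alternative gives -8.
Others bid (14, 3): truth gives -3, best alternative gives -8.
(Remaining 10 profiles checked similarly; truth is weakly best in each.)
In every case the truthful bid is at least as good as any alternative, so it is a dominant strategy.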